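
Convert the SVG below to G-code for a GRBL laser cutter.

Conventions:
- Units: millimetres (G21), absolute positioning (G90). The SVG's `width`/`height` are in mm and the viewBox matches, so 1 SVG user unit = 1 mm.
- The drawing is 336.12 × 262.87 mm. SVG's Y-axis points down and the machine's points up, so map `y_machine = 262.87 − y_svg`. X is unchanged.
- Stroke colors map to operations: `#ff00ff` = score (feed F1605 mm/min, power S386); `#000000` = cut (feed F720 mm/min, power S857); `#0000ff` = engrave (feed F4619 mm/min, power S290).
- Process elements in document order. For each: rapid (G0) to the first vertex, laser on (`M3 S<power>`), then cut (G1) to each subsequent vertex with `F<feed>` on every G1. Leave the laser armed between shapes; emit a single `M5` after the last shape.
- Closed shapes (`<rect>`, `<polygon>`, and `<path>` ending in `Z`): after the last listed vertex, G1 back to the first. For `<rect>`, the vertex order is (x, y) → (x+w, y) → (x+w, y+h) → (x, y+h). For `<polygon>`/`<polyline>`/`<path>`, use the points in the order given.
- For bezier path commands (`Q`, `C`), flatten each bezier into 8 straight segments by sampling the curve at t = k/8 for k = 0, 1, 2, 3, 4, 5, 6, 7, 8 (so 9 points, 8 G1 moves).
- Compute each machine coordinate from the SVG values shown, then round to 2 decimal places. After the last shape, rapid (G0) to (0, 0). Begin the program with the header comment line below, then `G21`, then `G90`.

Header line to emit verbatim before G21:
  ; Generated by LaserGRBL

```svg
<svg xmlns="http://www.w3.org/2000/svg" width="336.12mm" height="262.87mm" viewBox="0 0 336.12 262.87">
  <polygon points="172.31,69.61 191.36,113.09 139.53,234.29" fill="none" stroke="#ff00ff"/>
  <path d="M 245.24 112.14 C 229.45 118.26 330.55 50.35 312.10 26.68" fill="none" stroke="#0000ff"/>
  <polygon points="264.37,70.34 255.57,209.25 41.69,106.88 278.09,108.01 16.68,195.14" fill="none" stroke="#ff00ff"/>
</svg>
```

; Generated by LaserGRBL
G21
G90
G0 X172.31 Y193.26
M3 S386
G1 X191.36 Y149.78 F1605
G1 X139.53 Y28.58 F1605
G1 X172.31 Y193.26 F1605
G0 X245.24 Y150.73
M3 S290
G1 X244.34 Y151.67 F4619
G1 X251.62 Y158.17 F4619
G1 X264.32 Y168.84 F4619
G1 X279.67 Y182.29 F4619
G1 X294.89 Y197.13 F4619
G1 X307.22 Y211.99 F4619
G1 X313.88 Y225.47 F4619
G1 X312.10 Y236.19 F4619
G0 X264.37 Y192.53
M3 S386
G1 X255.57 Y53.62 F1605
G1 X41.69 Y155.99 F1605
G1 X278.09 Y154.86 F1605
G1 X16.68 Y67.73 F1605
G1 X264.37 Y192.53 F1605
M5
G0 X0.00 Y0.00

Since the viewBox matches the mm dimensions, user units are millimetres directly. The only transform is the Y-flip y_m = 262.87 − y_svg.

Shape 1 is a closed polygon drawn with `<polygon>`. Its stroke #ff00ff means score at S386, F1605. After flipping Y the toolpath is (172.31,193.26) → (191.36,149.78) → (139.53,28.58) → (172.31,193.26), returning to the start.

Shape 2 is a cubic bezier drawn with `<path>`. Its stroke #0000ff means engrave at S290, F4619. After flipping Y the toolpath is (245.24,150.73) → (244.34,151.67) → (251.62,158.17) → (264.32,168.84) → (279.67,182.29) → (294.89,197.13) → (307.22,211.99) → (313.88,225.47) → (312.10,236.19).

Shape 3 is a closed polygon drawn with `<polygon>`. Its stroke #ff00ff means score at S386, F1605. After flipping Y the toolpath is (264.37,192.53) → (255.57,53.62) → (41.69,155.99) → (278.09,154.86) → (16.68,67.73) → (264.37,192.53), returning to the start.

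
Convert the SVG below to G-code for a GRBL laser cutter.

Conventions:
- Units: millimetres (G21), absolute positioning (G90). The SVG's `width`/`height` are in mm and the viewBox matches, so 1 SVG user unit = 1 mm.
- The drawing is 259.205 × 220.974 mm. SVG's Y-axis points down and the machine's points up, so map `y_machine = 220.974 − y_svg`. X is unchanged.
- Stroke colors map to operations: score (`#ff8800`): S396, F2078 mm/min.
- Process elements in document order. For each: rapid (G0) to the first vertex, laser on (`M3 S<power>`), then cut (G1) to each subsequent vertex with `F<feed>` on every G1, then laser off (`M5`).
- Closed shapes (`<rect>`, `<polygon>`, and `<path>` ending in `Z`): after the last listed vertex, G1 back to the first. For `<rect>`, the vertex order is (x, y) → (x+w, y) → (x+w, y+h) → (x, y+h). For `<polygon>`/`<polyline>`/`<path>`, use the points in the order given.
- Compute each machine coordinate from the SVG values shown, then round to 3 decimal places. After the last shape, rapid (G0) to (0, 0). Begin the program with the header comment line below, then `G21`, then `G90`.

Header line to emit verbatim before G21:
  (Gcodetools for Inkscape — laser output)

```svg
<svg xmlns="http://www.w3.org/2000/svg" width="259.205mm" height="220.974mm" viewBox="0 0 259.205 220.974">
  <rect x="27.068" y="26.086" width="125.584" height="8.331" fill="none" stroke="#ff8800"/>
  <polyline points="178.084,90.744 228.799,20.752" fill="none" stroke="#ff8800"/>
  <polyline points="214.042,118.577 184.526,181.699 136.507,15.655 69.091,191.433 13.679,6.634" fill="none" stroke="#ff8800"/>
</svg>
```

viewBox `0 0 259.205 220.974` with mm width/height → 1 unit = 1 mm. Flip: y_m = 220.974 − y_svg.

**Shape 1** — `<rect>` rectangle, stroke `#ff8800` → score (S396, F2078). Machine vertices: (27.068,194.888) → (152.652,194.888) → (152.652,186.557) → (27.068,186.557) → (27.068,194.888). Closed: final G1 returns to the first vertex.

**Shape 2** — `<polyline>` line segment, stroke `#ff8800` → score (S396, F2078). Machine vertices: (178.084,130.230) → (228.799,200.222). Open path.

**Shape 3** — `<polyline>` open polyline, stroke `#ff8800` → score (S396, F2078). Machine vertices: (214.042,102.397) → (184.526,39.275) → (136.507,205.319) → (69.091,29.541) → (13.679,214.340). Open path.

(Gcodetools for Inkscape — laser output)
G21
G90
G0 X27.068 Y194.888
M3 S396
G1 X152.652 Y194.888 F2078
G1 X152.652 Y186.557 F2078
G1 X27.068 Y186.557 F2078
G1 X27.068 Y194.888 F2078
M5
G0 X178.084 Y130.230
M3 S396
G1 X228.799 Y200.222 F2078
M5
G0 X214.042 Y102.397
M3 S396
G1 X184.526 Y39.275 F2078
G1 X136.507 Y205.319 F2078
G1 X69.091 Y29.541 F2078
G1 X13.679 Y214.340 F2078
M5
G0 X0.000 Y0.000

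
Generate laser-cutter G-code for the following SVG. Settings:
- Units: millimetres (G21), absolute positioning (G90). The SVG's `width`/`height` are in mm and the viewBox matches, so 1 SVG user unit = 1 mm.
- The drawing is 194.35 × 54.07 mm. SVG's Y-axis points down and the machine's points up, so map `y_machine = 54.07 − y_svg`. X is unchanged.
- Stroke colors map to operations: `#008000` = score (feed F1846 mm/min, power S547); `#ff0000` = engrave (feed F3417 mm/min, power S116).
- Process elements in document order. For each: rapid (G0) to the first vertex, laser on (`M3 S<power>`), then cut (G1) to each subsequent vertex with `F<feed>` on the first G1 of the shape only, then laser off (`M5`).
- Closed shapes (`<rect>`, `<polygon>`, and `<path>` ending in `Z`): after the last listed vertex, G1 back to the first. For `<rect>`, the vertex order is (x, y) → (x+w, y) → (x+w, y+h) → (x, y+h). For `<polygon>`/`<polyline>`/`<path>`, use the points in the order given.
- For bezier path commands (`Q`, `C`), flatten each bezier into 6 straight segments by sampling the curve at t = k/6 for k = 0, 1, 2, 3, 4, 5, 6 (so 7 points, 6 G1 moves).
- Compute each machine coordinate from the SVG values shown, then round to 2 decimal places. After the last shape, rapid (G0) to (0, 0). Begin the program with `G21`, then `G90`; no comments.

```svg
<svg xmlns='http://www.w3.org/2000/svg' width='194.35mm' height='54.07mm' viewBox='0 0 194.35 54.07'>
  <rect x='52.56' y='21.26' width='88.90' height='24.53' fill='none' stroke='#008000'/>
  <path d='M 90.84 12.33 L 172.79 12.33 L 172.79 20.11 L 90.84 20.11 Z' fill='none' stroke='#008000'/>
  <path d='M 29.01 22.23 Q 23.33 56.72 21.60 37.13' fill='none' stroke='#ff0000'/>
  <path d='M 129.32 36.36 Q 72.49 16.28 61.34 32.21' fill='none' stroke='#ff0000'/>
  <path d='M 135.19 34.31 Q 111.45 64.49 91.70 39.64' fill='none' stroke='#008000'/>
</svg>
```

G21
G90
G0 X52.56 Y32.81
M3 S547
G1 X141.46 Y32.81 F1846
G1 X141.46 Y8.28
G1 X52.56 Y8.28
G1 X52.56 Y32.81
M5
G0 X90.84 Y41.74
M3 S547
G1 X172.79 Y41.74 F1846
G1 X172.79 Y33.96
G1 X90.84 Y33.96
G1 X90.84 Y41.74
M5
G0 X29.01 Y31.84
M3 S116
G1 X27.23 Y21.85 F3417
G1 X25.66 Y14.86
G1 X24.32 Y10.87
G1 X23.19 Y9.89
G1 X22.29 Y11.91
G1 X21.60 Y16.94
M5
G0 X129.32 Y17.71
M3 S116
G1 X111.65 Y23.40 F3417
G1 X96.51 Y27.10
G1 X83.91 Y28.79
G1 X73.85 Y28.48
G1 X66.33 Y26.17
G1 X61.34 Y21.86
M5
G0 X135.19 Y19.76
M3 S547
G1 X127.39 Y11.23 F1846
G1 X119.81 Y5.75
G1 X112.45 Y3.34
G1 X105.31 Y3.98
G1 X98.39 Y7.68
G1 X91.70 Y14.43
M5
G0 X0.00 Y0.00

1 u = 1 mm; y_m = 54.07 − y.

[1] `<rect>` rectangle, #008000→score S547 F1846: (52.56,32.81) → (141.46,32.81) → (141.46,8.28) → (52.56,8.28) → (52.56,32.81) (closed)

[2] `<path>` rectangle, #008000→score S547 F1846: (90.84,41.74) → (172.79,41.74) → (172.79,33.96) → (90.84,33.96) → (90.84,41.74) (closed)

[3] `<path>` quadratic bezier, #ff0000→engrave S116 F3417: (29.01,31.84) → (27.23,21.85) → (25.66,14.86) → (24.32,10.87) → (23.19,9.89) → (22.29,11.91) → (21.60,16.94)

[4] `<path>` quadratic bezier, #ff0000→engrave S116 F3417: (129.32,17.71) → (111.65,23.40) → (96.51,27.10) → (83.91,28.79) → (73.85,28.48) → (66.33,26.17) → (61.34,21.86)

[5] `<path>` quadratic bezier, #008000→score S547 F1846: (135.19,19.76) → (127.39,11.23) → (119.81,5.75) → (112.45,3.34) → (105.31,3.98) → (98.39,7.68) → (91.70,14.43)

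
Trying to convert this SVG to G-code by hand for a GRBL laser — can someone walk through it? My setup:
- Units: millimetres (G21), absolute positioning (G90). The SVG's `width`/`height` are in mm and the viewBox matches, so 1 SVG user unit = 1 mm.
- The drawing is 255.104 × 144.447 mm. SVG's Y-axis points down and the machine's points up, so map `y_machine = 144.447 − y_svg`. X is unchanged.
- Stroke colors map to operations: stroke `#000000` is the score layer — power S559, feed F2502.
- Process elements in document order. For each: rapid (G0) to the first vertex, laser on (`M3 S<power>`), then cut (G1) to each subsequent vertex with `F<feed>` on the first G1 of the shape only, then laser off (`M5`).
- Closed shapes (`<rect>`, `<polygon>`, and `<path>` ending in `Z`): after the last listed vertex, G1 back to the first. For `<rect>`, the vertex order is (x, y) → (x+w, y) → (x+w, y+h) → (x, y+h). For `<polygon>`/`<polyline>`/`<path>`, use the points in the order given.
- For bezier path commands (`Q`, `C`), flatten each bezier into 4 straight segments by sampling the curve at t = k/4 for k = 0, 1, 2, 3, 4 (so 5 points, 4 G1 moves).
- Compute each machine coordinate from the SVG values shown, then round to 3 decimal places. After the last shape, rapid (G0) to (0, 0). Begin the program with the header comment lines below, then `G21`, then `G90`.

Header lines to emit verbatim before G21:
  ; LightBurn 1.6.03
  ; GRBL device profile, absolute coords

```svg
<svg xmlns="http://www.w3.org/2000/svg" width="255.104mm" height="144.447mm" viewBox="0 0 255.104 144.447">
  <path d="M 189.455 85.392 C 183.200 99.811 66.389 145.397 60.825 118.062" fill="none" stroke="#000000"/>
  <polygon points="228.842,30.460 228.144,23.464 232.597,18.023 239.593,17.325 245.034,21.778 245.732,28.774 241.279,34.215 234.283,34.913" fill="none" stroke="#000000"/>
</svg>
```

; LightBurn 1.6.03
; GRBL device profile, absolute coords
G21
G90
G0 X189.455 Y59.055
M3 S559
G1 X167.500 Y44.023 F2502
G1 X124.881 Y27.062
G1 X82.391 Y17.930
G1 X60.825 Y26.385
M5
G0 X228.842 Y113.987
M3 S559
G1 X228.144 Y120.983 F2502
G1 X232.597 Y126.424
G1 X239.593 Y127.122
G1 X245.034 Y122.669
G1 X245.732 Y115.673
G1 X241.279 Y110.232
G1 X234.283 Y109.534
G1 X228.842 Y113.987
M5
G0 X0.000 Y0.000

1 u = 1 mm; y_m = 144.447 − y.

[1] `<path>` cubic bezier, #000000→score S559 F2502: (189.455,59.055) → (167.500,44.023) → (124.881,27.062) → (82.391,17.930) → (60.825,26.385)

[2] `<polygon>` regular polygon, #000000→score S559 F2502: (228.842,113.987) → (228.144,120.983) → (232.597,126.424) → (239.593,127.122) → (245.034,122.669) → (245.732,115.673) → (241.279,110.232) → (234.283,109.534) → (228.842,113.987) (closed)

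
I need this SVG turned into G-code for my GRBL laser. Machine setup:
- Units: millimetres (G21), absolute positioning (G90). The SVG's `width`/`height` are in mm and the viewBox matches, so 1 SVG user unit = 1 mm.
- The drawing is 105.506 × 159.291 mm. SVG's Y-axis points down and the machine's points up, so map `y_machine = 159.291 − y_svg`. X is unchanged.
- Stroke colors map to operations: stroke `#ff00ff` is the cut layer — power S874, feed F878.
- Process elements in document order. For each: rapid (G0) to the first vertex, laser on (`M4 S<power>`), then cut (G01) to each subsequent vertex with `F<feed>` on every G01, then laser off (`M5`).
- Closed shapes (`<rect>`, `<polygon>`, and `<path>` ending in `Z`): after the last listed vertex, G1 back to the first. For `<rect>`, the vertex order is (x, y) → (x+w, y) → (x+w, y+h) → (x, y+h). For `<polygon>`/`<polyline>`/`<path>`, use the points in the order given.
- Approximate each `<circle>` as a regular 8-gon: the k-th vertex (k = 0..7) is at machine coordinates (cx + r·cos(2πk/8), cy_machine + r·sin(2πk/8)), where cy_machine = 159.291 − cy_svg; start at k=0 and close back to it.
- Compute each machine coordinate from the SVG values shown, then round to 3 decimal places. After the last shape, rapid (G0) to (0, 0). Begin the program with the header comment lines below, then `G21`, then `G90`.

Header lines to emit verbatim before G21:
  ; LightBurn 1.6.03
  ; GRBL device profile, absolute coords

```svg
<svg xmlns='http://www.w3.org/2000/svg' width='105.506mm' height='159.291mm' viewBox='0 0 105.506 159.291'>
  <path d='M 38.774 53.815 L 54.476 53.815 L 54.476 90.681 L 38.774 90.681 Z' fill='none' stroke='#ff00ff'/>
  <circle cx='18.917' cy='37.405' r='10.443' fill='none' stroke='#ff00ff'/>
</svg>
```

1 u = 1 mm; y_m = 159.291 − y.

[1] `<path>` rectangle, #ff00ff→cut S874 F878: (38.774,105.476) → (54.476,105.476) → (54.476,68.610) → (38.774,68.610) → (38.774,105.476) (closed)

[2] `<circle>` circle, #ff00ff→cut S874 F878: (29.360,121.886) → (26.301,129.270) → (18.917,132.329) → (11.533,129.270) → (8.474,121.886) → (11.533,114.502) → (18.917,111.443) → (26.301,114.502) → (29.360,121.886) (closed)

; LightBurn 1.6.03
; GRBL device profile, absolute coords
G21
G90
G0 X38.774 Y105.476
M4 S874
G01 X54.476 Y105.476 F878
G01 X54.476 Y68.610 F878
G01 X38.774 Y68.610 F878
G01 X38.774 Y105.476 F878
M5
G0 X29.360 Y121.886
M4 S874
G01 X26.301 Y129.270 F878
G01 X18.917 Y132.329 F878
G01 X11.533 Y129.270 F878
G01 X8.474 Y121.886 F878
G01 X11.533 Y114.502 F878
G01 X18.917 Y111.443 F878
G01 X26.301 Y114.502 F878
G01 X29.360 Y121.886 F878
M5
G0 X0.000 Y0.000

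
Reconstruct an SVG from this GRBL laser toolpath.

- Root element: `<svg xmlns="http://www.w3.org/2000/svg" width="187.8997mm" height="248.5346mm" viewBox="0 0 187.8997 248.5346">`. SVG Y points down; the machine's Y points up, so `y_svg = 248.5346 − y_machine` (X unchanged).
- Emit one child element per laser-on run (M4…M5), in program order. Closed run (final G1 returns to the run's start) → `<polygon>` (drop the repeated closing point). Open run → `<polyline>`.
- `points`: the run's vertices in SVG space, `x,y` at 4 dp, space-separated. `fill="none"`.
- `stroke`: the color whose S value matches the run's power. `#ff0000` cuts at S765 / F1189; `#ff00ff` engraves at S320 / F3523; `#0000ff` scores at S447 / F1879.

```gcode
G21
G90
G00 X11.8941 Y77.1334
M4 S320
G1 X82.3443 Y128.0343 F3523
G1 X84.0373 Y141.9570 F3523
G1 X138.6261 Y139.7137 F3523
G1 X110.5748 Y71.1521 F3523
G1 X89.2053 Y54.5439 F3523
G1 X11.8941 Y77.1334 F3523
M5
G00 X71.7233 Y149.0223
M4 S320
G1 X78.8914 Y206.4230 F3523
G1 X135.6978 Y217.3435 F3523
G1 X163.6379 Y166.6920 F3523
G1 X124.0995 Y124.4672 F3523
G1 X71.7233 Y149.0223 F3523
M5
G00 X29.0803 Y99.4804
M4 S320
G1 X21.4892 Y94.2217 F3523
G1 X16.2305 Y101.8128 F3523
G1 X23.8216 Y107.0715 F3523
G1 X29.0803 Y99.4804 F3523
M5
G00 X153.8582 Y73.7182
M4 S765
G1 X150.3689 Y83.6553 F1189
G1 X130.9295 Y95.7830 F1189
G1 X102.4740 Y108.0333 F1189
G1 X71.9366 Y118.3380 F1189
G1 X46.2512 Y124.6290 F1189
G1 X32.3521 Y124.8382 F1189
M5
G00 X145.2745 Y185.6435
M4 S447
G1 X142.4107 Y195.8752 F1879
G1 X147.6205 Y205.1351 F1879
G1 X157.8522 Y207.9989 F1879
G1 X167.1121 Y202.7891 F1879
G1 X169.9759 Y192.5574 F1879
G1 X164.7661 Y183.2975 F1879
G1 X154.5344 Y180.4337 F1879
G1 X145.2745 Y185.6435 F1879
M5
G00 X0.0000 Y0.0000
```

<svg xmlns="http://www.w3.org/2000/svg" width="187.8997mm" height="248.5346mm" viewBox="0 0 187.8997 248.5346">
  <polygon points="11.8941,171.4012 82.3443,120.5003 84.0373,106.5776 138.6261,108.8209 110.5748,177.3825 89.2053,193.9907" fill="none" stroke="#ff00ff"/>
  <polygon points="71.7233,99.5123 78.8914,42.1116 135.6978,31.1911 163.6379,81.8426 124.0995,124.0674" fill="none" stroke="#ff00ff"/>
  <polygon points="29.0803,149.0542 21.4892,154.3129 16.2305,146.7218 23.8216,141.4631" fill="none" stroke="#ff00ff"/>
  <polyline points="153.8582,174.8164 150.3689,164.8793 130.9295,152.7516 102.4740,140.5013 71.9366,130.1966 46.2512,123.9056 32.3521,123.6964" fill="none" stroke="#ff0000"/>
  <polygon points="145.2745,62.8911 142.4107,52.6594 147.6205,43.3995 157.8522,40.5357 167.1121,45.7455 169.9759,55.9772 164.7661,65.2371 154.5344,68.1009" fill="none" stroke="#0000ff"/>
</svg>

Each laser-on run becomes one SVG element. Flip Y back into SVG space with y_svg = 248.5346 − y_machine.

Run 1: power S320 maps to stroke `#ff00ff` (engrave). The run returns to its start, so emit a `<polygon>` with points (Y-flipped): 11.8941,171.4012 82.3443,120.5003 84.0373,106.5776 138.6261,108.8209 110.5748,177.3825 89.2053,193.9907.

Run 2: S320 ⇒ engrave layer `#ff00ff`. The run returns to its start, so emit a `<polygon>` with points (Y-flipped): 71.7233,99.5123 78.8914,42.1116 135.6978,31.1911 163.6379,81.8426 124.0995,124.0674.

Run 3: the run's S320 means `#ff00ff` (engrave). The run returns to its start, so emit a `<polygon>` with points (Y-flipped): 29.0803,149.0542 21.4892,154.3129 16.2305,146.7218 23.8216,141.4631.

Run 4: S765 ⇒ cut layer `#ff0000`. The run is open, so emit a `<polyline>` with points (Y-flipped): 153.8582,174.8164 150.3689,164.8793 130.9295,152.7516 102.4740,140.5013 71.9366,130.1966 46.2512,123.9056 32.3521,123.6964.

Run 5: power S447 maps to stroke `#0000ff` (score). The run returns to its start, so emit a `<polygon>` with points (Y-flipped): 145.2745,62.8911 142.4107,52.6594 147.6205,43.3995 157.8522,40.5357 167.1121,45.7455 169.9759,55.9772 164.7661,65.2371 154.5344,68.1009.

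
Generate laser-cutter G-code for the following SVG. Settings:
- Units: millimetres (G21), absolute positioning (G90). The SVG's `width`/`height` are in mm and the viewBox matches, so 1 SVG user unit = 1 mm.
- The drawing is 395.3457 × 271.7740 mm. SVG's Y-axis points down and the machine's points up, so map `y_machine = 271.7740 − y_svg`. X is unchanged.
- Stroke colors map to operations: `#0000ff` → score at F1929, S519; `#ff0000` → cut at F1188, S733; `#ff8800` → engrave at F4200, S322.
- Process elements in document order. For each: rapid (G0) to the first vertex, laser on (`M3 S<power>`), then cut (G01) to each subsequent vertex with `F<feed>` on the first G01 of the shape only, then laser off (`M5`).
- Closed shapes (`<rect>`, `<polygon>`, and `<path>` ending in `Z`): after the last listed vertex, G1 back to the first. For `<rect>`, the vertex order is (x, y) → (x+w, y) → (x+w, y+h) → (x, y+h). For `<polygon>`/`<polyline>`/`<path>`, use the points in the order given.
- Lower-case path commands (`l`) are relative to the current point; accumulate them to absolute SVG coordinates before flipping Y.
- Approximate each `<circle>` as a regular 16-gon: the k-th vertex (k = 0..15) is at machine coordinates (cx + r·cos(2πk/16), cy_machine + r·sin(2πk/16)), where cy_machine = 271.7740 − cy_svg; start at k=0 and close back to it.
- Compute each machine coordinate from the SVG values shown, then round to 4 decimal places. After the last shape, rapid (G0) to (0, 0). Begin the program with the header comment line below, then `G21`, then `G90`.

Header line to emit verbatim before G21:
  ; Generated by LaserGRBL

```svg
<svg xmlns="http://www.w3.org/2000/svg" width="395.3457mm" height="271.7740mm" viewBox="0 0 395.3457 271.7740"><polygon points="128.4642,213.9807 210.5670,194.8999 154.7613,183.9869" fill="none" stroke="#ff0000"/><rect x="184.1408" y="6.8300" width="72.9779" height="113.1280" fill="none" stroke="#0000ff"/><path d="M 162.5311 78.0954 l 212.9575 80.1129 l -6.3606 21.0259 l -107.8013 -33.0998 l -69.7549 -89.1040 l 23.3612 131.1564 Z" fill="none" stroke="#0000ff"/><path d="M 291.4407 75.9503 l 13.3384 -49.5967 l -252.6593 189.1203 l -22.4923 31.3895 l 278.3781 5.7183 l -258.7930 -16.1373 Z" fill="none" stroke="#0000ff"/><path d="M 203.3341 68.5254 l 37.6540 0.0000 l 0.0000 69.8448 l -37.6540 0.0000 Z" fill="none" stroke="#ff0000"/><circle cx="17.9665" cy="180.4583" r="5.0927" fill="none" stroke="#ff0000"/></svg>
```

; Generated by LaserGRBL
G21
G90
G0 X128.4642 Y57.7933
M3 S733
G01 X210.5670 Y76.8741 F1188
G01 X154.7613 Y87.7871
G01 X128.4642 Y57.7933
M5
G0 X184.1408 Y264.9440
M3 S519
G01 X257.1187 Y264.9440 F1929
G01 X257.1187 Y151.8160
G01 X184.1408 Y151.8160
G01 X184.1408 Y264.9440
M5
G0 X162.5311 Y193.6786
M3 S519
G01 X375.4886 Y113.5657 F1929
G01 X369.1280 Y92.5398
G01 X261.3267 Y125.6396
G01 X191.5718 Y214.7436
G01 X214.9330 Y83.5872
G01 X162.5311 Y193.6786
M5
G0 X291.4407 Y195.8237
M3 S519
G01 X304.7791 Y245.4204 F1929
G01 X52.1198 Y56.3001
G01 X29.6275 Y24.9106
G01 X308.0056 Y19.1923
G01 X49.2126 Y35.3296
G01 X291.4407 Y195.8237
M5
G0 X203.3341 Y203.2486
M3 S733
G01 X240.9881 Y203.2486 F1188
G01 X240.9881 Y133.4038
G01 X203.3341 Y133.4038
G01 X203.3341 Y203.2486
M5
G0 X23.0592 Y91.3157
M3 S733
G01 X22.6715 Y93.2646 F1188
G01 X21.5676 Y94.9168
G01 X19.9154 Y96.0207
G01 X17.9665 Y96.4084
G01 X16.0176 Y96.0207
G01 X14.3654 Y94.9168
G01 X13.2615 Y93.2646
G01 X12.8738 Y91.3157
G01 X13.2615 Y89.3668
G01 X14.3654 Y87.7146
G01 X16.0176 Y86.6107
G01 X17.9665 Y86.2230
G01 X19.9154 Y86.6107
G01 X21.5676 Y87.7146
G01 X22.6715 Y89.3668
G01 X23.0592 Y91.3157
M5
G0 X0.0000 Y0.0000

Since the viewBox matches the mm dimensions, user units are millimetres directly. The only transform is the Y-flip y_m = 271.7740 − y_svg.

Shape 1 is a closed polygon drawn with `<polygon>`. Its stroke #ff0000 means cut at S733, F1188. After flipping Y the toolpath is (128.4642,57.7933) → (210.5670,76.8741) → (154.7613,87.7871) → (128.4642,57.7933), returning to the start.

Shape 2 is a rectangle drawn with `<rect>`. Its stroke #0000ff means score at S519, F1929. After flipping Y the toolpath is (184.1408,264.9440) → (257.1187,264.9440) → (257.1187,151.8160) → (184.1408,151.8160) → (184.1408,264.9440), returning to the start.

Shape 3 is a closed polygon drawn with `<path>`. Its stroke #0000ff means score at S519, F1929. After flipping Y the toolpath is (162.5311,193.6786) → (375.4886,113.5657) → (369.1280,92.5398) → (261.3267,125.6396) → (191.5718,214.7436) → (214.9330,83.5872) → (162.5311,193.6786), returning to the start.

Shape 4 is a closed polygon drawn with `<path>`. Its stroke #0000ff means score at S519, F1929. After flipping Y the toolpath is (291.4407,195.8237) → (304.7791,245.4204) → (52.1198,56.3001) → (29.6275,24.9106) → (308.0056,19.1923) → (49.2126,35.3296) → (291.4407,195.8237), returning to the start.

Shape 5 is a rectangle drawn with `<path>`. Its stroke #ff0000 means cut at S733, F1188. After flipping Y the toolpath is (203.3341,203.2486) → (240.9881,203.2486) → (240.9881,133.4038) → (203.3341,133.4038) → (203.3341,203.2486), returning to the start.

Shape 6 is a circle drawn with `<circle>`. Its stroke #ff0000 means cut at S733, F1188. After flipping Y the toolpath is (23.0592,91.3157) → (22.6715,93.2646) → (21.5676,94.9168) → (19.9154,96.0207) → (17.9665,96.4084) → (16.0176,96.0207) → (14.3654,94.9168) → (13.2615,93.2646) → (12.8738,91.3157) → (13.2615,89.3668) → (14.3654,87.7146) → (16.0176,86.6107) → (17.9665,86.2230) → (19.9154,86.6107) → (21.5676,87.7146) → (22.6715,89.3668) → (23.0592,91.3157), returning to the start.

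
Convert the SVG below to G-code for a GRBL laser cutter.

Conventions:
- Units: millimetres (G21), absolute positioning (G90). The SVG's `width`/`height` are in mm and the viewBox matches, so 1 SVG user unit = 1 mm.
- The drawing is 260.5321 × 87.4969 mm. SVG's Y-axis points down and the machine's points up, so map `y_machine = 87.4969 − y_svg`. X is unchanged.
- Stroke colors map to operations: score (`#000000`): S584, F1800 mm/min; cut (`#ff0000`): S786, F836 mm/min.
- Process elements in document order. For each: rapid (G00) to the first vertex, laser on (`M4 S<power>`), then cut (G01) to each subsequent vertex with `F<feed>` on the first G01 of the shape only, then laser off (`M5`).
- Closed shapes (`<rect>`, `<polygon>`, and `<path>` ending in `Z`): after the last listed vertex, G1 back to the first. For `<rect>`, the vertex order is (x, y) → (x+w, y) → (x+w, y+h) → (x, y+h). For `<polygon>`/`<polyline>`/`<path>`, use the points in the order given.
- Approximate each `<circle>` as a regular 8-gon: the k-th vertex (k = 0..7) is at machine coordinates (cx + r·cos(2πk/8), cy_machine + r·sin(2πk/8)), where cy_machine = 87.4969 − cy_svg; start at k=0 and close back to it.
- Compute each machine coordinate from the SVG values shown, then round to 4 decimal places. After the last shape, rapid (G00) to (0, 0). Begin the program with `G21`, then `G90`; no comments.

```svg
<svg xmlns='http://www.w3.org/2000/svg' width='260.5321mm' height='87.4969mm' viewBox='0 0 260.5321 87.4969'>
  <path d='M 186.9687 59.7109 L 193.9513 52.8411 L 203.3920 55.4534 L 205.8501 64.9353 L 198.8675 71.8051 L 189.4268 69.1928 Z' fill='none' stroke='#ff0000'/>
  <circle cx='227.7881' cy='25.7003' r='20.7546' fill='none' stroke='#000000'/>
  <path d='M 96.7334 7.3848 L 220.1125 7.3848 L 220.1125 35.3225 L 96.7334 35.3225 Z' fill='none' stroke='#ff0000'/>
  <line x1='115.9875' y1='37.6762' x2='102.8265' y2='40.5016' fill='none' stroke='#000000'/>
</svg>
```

G21
G90
G00 X186.9687 Y27.7860
M4 S786
G01 X193.9513 Y34.6558 F836
G01 X203.3920 Y32.0435
G01 X205.8501 Y22.5616
G01 X198.8675 Y15.6918
G01 X189.4268 Y18.3041
G01 X186.9687 Y27.7860
M5
G00 X248.5427 Y61.7966
M4 S584
G01 X242.4638 Y76.4723 F1800
G01 X227.7881 Y82.5512
G01 X213.1124 Y76.4723
G01 X207.0335 Y61.7966
G01 X213.1124 Y47.1209
G01 X227.7881 Y41.0420
G01 X242.4638 Y47.1209
G01 X248.5427 Y61.7966
M5
G00 X96.7334 Y80.1121
M4 S786
G01 X220.1125 Y80.1121 F836
G01 X220.1125 Y52.1744
G01 X96.7334 Y52.1744
G01 X96.7334 Y80.1121
M5
G00 X115.9875 Y49.8207
M4 S584
G01 X102.8265 Y46.9953 F1800
M5
G00 X0.0000 Y0.0000

Since the viewBox matches the mm dimensions, user units are millimetres directly. The only transform is the Y-flip y_m = 87.4969 − y_svg.

Shape 1 is a regular polygon drawn with `<path>`. Its stroke #ff0000 means cut at S786, F836. After flipping Y the toolpath is (186.9687,27.7860) → (193.9513,34.6558) → (203.3920,32.0435) → (205.8501,22.5616) → (198.8675,15.6918) → (189.4268,18.3041) → (186.9687,27.7860), returning to the start.

Shape 2 is a circle drawn with `<circle>`. Its stroke #000000 means score at S584, F1800. After flipping Y the toolpath is (248.5427,61.7966) → (242.4638,76.4723) → (227.7881,82.5512) → (213.1124,76.4723) → (207.0335,61.7966) → (213.1124,47.1209) → (227.7881,41.0420) → (242.4638,47.1209) → (248.5427,61.7966), returning to the start.

Shape 3 is a rectangle drawn with `<path>`. Its stroke #ff0000 means cut at S786, F836. After flipping Y the toolpath is (96.7334,80.1121) → (220.1125,80.1121) → (220.1125,52.1744) → (96.7334,52.1744) → (96.7334,80.1121), returning to the start.

Shape 4 is a line segment drawn with `<line>`. Its stroke #000000 means score at S584, F1800. After flipping Y the toolpath is (115.9875,49.8207) → (102.8265,46.9953).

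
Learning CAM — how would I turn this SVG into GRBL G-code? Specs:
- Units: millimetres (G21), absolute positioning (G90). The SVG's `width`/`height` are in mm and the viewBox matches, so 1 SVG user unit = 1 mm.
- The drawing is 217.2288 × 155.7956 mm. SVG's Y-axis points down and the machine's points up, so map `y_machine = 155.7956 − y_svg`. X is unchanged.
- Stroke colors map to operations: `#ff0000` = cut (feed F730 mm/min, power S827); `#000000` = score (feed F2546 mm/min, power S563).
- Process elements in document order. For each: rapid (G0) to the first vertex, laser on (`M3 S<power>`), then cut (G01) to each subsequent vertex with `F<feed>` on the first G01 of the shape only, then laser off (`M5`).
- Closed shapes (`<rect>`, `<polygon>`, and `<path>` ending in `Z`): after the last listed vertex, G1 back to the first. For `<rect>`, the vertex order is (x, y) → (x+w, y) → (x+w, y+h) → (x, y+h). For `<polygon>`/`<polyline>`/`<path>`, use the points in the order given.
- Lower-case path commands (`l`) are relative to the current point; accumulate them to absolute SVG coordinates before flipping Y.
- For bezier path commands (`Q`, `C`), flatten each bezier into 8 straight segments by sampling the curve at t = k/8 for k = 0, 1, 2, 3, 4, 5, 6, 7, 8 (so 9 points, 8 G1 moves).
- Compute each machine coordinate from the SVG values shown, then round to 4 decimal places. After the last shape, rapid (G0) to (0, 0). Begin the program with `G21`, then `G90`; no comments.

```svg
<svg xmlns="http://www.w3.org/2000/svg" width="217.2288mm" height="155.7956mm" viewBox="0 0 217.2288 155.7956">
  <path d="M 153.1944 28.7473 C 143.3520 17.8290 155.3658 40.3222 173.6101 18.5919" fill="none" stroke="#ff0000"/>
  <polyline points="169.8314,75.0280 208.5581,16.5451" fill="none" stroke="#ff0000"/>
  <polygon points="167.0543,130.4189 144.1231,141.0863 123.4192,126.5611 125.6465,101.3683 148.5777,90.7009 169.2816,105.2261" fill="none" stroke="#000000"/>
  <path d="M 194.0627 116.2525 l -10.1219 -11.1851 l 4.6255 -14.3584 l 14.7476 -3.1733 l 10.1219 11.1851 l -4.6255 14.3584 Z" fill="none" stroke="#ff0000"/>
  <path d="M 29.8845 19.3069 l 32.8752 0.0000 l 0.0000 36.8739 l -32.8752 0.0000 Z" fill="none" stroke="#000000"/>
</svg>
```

G21
G90
G0 X153.1944 Y127.0483
M3 S827
G01 X150.4975 Y129.7281 F730
G01 X149.6665 Y130.1854
G01 X150.5183 Y129.3299
G01 X152.8697 Y128.0715
G01 X156.5378 Y127.3199
G01 X161.3392 Y127.9848
G01 X167.0911 Y130.9762
G01 X173.6101 Y137.2037
M5
G0 X169.8314 Y80.7676
M3 S827
G01 X208.5581 Y139.2505 F730
M5
G0 X167.0543 Y25.3767
M3 S563
G01 X144.1231 Y14.7093 F2546
G01 X123.4192 Y29.2345
G01 X125.6465 Y54.4273
G01 X148.5777 Y65.0947
G01 X169.2816 Y50.5695
G01 X167.0543 Y25.3767
M5
G0 X194.0627 Y39.5431
M3 S827
G01 X183.9408 Y50.7282 F730
G01 X188.5663 Y65.0866
G01 X203.3139 Y68.2599
G01 X213.4358 Y57.0748
G01 X208.8103 Y42.7164
G01 X194.0627 Y39.5431
M5
G0 X29.8845 Y136.4887
M3 S563
G01 X62.7597 Y136.4887 F2546
G01 X62.7597 Y99.6148
G01 X29.8845 Y99.6148
G01 X29.8845 Y136.4887
M5
G0 X0.0000 Y0.0000

viewBox `0 0 217.2288 155.7956` with mm width/height → 1 unit = 1 mm. Flip: y_m = 155.7956 − y_svg.

**Shape 1** — `<path>` cubic bezier, stroke `#ff0000` → cut (S827, F730). Control points (SVG): P0=(153.1944,28.7473), P1=(143.3520,17.8290), P2=(155.3658,40.3222), P3=(173.6101,18.5919); sampled at t=k/8. Machine vertices: (153.1944,127.0483) → (150.4975,129.7281) → (149.6665,130.1854) → (150.5183,129.3299) → (152.8697,128.0715) → (156.5378,127.3199) → (161.3392,127.9848) → (167.0911,130.9762) → (173.6101,137.2037). Open path.

**Shape 2** — `<polyline>` line segment, stroke `#ff0000` → cut (S827, F730). Machine vertices: (169.8314,80.7676) → (208.5581,139.2505). Open path.

**Shape 3** — `<polygon>` regular polygon, stroke `#000000` → score (S563, F2546). Machine vertices: (167.0543,25.3767) → (144.1231,14.7093) → (123.4192,29.2345) → (125.6465,54.4273) → (148.5777,65.0947) → (169.2816,50.5695) → (167.0543,25.3767). Closed: final G1 returns to the first vertex.

**Shape 4** — `<path>` regular polygon, stroke `#ff0000` → cut (S827, F730). Machine vertices: (194.0627,39.5431) → (183.9408,50.7282) → (188.5663,65.0866) → (203.3139,68.2599) → (213.4358,57.0748) → (208.8103,42.7164) → (194.0627,39.5431). Closed: final G1 returns to the first vertex.

**Shape 5** — `<path>` rectangle, stroke `#000000` → score (S563, F2546). Machine vertices: (29.8845,136.4887) → (62.7597,136.4887) → (62.7597,99.6148) → (29.8845,99.6148) → (29.8845,136.4887). Closed: final G1 returns to the first vertex.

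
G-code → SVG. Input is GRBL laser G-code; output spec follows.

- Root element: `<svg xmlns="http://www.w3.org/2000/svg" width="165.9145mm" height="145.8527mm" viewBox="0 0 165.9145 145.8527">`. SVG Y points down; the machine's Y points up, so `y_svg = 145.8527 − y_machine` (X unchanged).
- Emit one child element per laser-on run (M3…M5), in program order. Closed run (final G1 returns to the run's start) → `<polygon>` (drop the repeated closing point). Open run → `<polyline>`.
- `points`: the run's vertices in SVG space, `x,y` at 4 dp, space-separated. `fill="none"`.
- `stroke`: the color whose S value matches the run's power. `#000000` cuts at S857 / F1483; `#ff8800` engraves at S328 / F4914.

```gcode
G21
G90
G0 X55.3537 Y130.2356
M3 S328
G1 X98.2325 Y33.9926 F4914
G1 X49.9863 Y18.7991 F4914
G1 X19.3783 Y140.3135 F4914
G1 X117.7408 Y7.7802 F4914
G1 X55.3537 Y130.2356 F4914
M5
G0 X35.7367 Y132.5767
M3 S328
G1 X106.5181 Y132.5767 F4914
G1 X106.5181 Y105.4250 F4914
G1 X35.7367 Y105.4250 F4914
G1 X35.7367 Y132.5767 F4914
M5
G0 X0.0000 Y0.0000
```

y_svg = 145.8527 − y_m. Every run uses S328, so all elements get stroke `#ff8800` (engrave).

[1] closed run; points: 55.3537,15.6171 98.2325,111.8601 49.9863,127.0536 19.3783,5.5392 117.7408,138.0725

[2] closed run; points: 35.7367,13.2760 106.5181,13.2760 106.5181,40.4277 35.7367,40.4277

<svg xmlns="http://www.w3.org/2000/svg" width="165.9145mm" height="145.8527mm" viewBox="0 0 165.9145 145.8527">
  <polygon points="55.3537,15.6171 98.2325,111.8601 49.9863,127.0536 19.3783,5.5392 117.7408,138.0725" fill="none" stroke="#ff8800"/>
  <polygon points="35.7367,13.2760 106.5181,13.2760 106.5181,40.4277 35.7367,40.4277" fill="none" stroke="#ff8800"/>
</svg>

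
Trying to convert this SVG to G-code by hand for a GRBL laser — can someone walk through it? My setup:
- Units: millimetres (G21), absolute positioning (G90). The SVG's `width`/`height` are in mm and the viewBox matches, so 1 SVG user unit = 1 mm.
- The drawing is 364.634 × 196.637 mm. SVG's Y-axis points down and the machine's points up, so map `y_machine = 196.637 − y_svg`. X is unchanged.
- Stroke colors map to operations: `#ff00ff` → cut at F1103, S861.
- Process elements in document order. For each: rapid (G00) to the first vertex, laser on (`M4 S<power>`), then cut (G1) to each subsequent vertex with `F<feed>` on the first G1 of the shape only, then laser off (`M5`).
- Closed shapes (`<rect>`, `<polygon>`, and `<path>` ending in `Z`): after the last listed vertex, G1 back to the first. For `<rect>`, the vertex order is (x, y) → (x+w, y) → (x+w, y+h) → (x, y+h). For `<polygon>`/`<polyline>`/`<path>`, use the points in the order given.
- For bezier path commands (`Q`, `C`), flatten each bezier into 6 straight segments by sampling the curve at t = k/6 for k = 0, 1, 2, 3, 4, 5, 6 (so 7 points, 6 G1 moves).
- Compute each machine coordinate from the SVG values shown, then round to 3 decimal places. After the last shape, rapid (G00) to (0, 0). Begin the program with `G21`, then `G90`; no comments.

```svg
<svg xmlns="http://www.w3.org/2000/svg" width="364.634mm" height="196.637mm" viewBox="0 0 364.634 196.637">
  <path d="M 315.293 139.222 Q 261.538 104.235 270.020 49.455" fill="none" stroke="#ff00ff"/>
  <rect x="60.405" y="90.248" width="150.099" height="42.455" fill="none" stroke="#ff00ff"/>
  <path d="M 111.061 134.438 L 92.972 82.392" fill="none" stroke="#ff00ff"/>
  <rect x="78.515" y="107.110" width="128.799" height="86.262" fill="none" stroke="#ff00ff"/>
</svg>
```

G21
G90
G00 X315.293 Y57.415
M4 S861
G1 X299.103 Y69.627 F1103
G1 X286.372 Y82.939
G1 X277.097 Y97.350
G1 X271.281 Y112.861
G1 X268.921 Y129.472
G1 X270.020 Y147.182
M5
G00 X60.405 Y106.389
M4 S861
G1 X210.504 Y106.389 F1103
G1 X210.504 Y63.934
G1 X60.405 Y63.934
G1 X60.405 Y106.389
M5
G00 X111.061 Y62.199
M4 S861
G1 X92.972 Y114.245 F1103
M5
G00 X78.515 Y89.527
M4 S861
G1 X207.314 Y89.527 F1103
G1 X207.314 Y3.265
G1 X78.515 Y3.265
G1 X78.515 Y89.527
M5
G00 X0.000 Y0.000

Since the viewBox matches the mm dimensions, user units are millimetres directly. The only transform is the Y-flip y_m = 196.637 − y_svg.

Shape 1 is a quadratic bezier drawn with `<path>`. Its stroke #ff00ff means cut at S861, F1103. After flipping Y the toolpath is (315.293,57.415) → (299.103,69.627) → (286.372,82.939) → (277.097,97.350) → (271.281,112.861) → (268.921,129.472) → (270.020,147.182).

Shape 2 is a rectangle drawn with `<rect>`. Its stroke #ff00ff means cut at S861, F1103. After flipping Y the toolpath is (60.405,106.389) → (210.504,106.389) → (210.504,63.934) → (60.405,63.934) → (60.405,106.389), returning to the start.

Shape 3 is a line segment drawn with `<path>`. Its stroke #ff00ff means cut at S861, F1103. After flipping Y the toolpath is (111.061,62.199) → (92.972,114.245).

Shape 4 is a rectangle drawn with `<rect>`. Its stroke #ff00ff means cut at S861, F1103. After flipping Y the toolpath is (78.515,89.527) → (207.314,89.527) → (207.314,3.265) → (78.515,3.265) → (78.515,89.527), returning to the start.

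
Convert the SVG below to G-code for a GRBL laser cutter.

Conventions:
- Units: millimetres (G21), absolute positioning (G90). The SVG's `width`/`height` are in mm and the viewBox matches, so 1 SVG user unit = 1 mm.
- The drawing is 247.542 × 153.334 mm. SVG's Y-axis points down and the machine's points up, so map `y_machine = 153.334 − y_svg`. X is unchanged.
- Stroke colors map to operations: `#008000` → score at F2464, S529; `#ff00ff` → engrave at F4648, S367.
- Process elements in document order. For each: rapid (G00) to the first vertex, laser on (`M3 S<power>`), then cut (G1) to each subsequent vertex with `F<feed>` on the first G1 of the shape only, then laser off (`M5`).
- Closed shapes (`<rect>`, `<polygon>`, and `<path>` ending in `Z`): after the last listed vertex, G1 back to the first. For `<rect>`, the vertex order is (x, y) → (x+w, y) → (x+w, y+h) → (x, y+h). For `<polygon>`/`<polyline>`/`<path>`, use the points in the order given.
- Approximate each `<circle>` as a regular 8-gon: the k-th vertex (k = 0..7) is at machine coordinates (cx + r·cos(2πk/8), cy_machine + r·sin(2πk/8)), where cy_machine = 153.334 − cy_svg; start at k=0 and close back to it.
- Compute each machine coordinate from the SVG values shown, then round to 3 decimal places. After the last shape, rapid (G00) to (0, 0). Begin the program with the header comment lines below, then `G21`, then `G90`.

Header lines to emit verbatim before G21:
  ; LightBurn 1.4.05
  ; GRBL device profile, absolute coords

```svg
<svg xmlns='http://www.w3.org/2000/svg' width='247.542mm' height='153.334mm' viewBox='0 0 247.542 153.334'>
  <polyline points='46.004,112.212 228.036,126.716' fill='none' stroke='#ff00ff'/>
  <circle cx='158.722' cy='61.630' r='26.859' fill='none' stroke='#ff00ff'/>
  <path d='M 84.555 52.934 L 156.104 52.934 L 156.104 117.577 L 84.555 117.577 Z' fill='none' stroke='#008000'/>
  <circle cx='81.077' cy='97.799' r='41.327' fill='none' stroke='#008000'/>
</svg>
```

; LightBurn 1.4.05
; GRBL device profile, absolute coords
G21
G90
G00 X46.004 Y41.122
M3 S367
G1 X228.036 Y26.618 F4648
M5
G00 X185.581 Y91.704
M3 S367
G1 X177.714 Y110.696 F4648
G1 X158.722 Y118.563
G1 X139.730 Y110.696
G1 X131.863 Y91.704
G1 X139.730 Y72.712
G1 X158.722 Y64.845
G1 X177.714 Y72.712
G1 X185.581 Y91.704
M5
G00 X84.555 Y100.400
M3 S529
G1 X156.104 Y100.400 F2464
G1 X156.104 Y35.757
G1 X84.555 Y35.757
G1 X84.555 Y100.400
M5
G00 X122.404 Y55.535
M3 S529
G1 X110.300 Y84.758 F2464
G1 X81.077 Y96.862
G1 X51.854 Y84.758
G1 X39.750 Y55.535
G1 X51.854 Y26.312
G1 X81.077 Y14.208
G1 X110.300 Y26.312
G1 X122.404 Y55.535
M5
G00 X0.000 Y0.000

1 u = 1 mm; y_m = 153.334 − y.

[1] `<polyline>` line segment, #ff00ff→engrave S367 F4648: (46.004,41.122) → (228.036,26.618)

[2] `<circle>` circle, #ff00ff→engrave S367 F4648: (185.581,91.704) → (177.714,110.696) → (158.722,118.563) → (139.730,110.696) → (131.863,91.704) → (139.730,72.712) → (158.722,64.845) → (177.714,72.712) → (185.581,91.704) (closed)

[3] `<path>` rectangle, #008000→score S529 F2464: (84.555,100.400) → (156.104,100.400) → (156.104,35.757) → (84.555,35.757) → (84.555,100.400) (closed)

[4] `<circle>` circle, #008000→score S529 F2464: (122.404,55.535) → (110.300,84.758) → (81.077,96.862) → (51.854,84.758) → (39.750,55.535) → (51.854,26.312) → (81.077,14.208) → (110.300,26.312) → (122.404,55.535) (closed)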